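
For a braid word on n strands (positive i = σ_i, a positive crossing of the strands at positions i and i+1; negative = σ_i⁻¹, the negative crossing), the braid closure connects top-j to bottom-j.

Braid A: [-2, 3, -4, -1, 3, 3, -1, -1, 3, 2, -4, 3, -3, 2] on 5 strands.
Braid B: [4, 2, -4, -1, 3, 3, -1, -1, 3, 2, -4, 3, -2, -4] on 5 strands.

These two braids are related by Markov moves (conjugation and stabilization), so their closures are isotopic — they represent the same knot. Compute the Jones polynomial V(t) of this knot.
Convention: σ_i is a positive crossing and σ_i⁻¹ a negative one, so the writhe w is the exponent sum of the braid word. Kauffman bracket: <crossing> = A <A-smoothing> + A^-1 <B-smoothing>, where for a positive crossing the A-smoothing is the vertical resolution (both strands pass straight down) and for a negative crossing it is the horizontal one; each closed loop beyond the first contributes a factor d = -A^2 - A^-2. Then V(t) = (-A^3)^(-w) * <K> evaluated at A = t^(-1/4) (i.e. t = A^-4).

t^4 - 2*t^3 + 3*t^2 - 5*t + 6 - 5*t^-1 + 5*t^-2 - 3*t^-3 + 2*t^-4 - t^-5

Derivation:
Markov-equivalent braids have isotopic closures, hence identical knot invariants. Strip the Markov moves from each word to reach a common short braid β, then compute V(t) once on β.
Braid A: s2^-1 s3 s4^-1 s1^-1 s3 s3 s1^-1 s1^-1 s3 s2 s4^-1 s3 s3^-1 s2 on 5 strands reduces by inverse Markov moves (closure unchanged at each step):
  Deconjugate: the word is γ·β·γ⁻¹ with γ = s2^-1 s3 (prefix) and γ⁻¹ = s3^-1 s2 (suffix); strip both.
Reduced to β = s4^-1 s1^-1 s3 s3 s1^-1 s1^-1 s3 s2 s4^-1 s3 on 5 strands, 10 crossings.
Braid B: s4 s2 s4^-1 s1^-1 s3 s3 s1^-1 s1^-1 s3 s2 s4^-1 s3 s2^-1 s4^-1 on 5 strands reduces by inverse Markov moves (closure unchanged at each step):
  Deconjugate: the word is γ·β·γ⁻¹ with γ = s4 s2 (prefix) and γ⁻¹ = s2^-1 s4^-1 (suffix); strip both.
Reduced to β = s4^-1 s1^-1 s3 s3 s1^-1 s1^-1 s3 s2 s4^-1 s3 on 5 strands, 10 crossings.
Both give the same β = s4^-1 s1^-1 s3 s3 s1^-1 s1^-1 s3 s2 s4^-1 s3 on 5 strands, so one state sum suffices:
Braid: s4^-1 s1^-1 s3 s3 s1^-1 s1^-1 s3 s2 s4^-1 s3 on 5 strands, 10 crossings.
Writhe w = (#positive) - (#negative) = 5 - 5 = 0.
Enumerate smoothing states for the bracket polynomial. There are 2^10 = 1024 states.
For each crossing: s=0 is the vertical smoothing, s=1 horizontal. Crossing k contributes A^(sign_k * (1 - 2*s_k)); loop factor d = -A^2 - A^-2.
Tabulate the states by total A-exponent and number of loops L (A-exp: L × count):
  A^10: L=6 ×1
  A^8: L=5 ×10
  A^6: L=4 ×41, L=6 ×4
  A^4: L=3 ×83, L=5 ×36, L=7 ×1
  A^2: L=2 ×84, L=4 ×107, L=6 ×19
  A^0: L=1 ×33, L=3 ×143, L=5 ×70, L=7 ×6
  A^-2: L=2 ×68, L=4 ×116, L=6 ×25, L=8 ×1
  A^-4: L=3 ×64, L=5 ×52, L=7 ×4
  A^-6: L=4 ×33, L=6 ×12
  A^-8: L=5 ×9, L=7 ×1
  A^-10: L=6 ×1
Each group contributes A^e * Σ count * d^(L-1):
Powers of d = -A^2 - A^-2: d^2 = A^4 + 2 + A^-4; d^3 = -A^6 - 3*A^2 - 3*A^-2 - A^-6; d^4 = A^8 + 4*A^4 + 6 + 4*A^-4 + A^-8; d^5 = -A^10 - 5*A^6 - 10*A^2 - 10*A^-2 - 5*A^-6 - A^-10; d^6 = A^12 + 6*A^8 + 15*A^4 + 20 + 15*A^-4 + 6*A^-8 + A^-12; d^7 = -A^14 - 7*A^10 - 21*A^6 - 35*A^2 - 35*A^-2 - 21*A^-6 - 7*A^-10 - A^-14.
  A^10 * (d^5) = -A^20 - 5*A^16 - 10*A^12 - 10*A^8 - 5*A^4 - 1
  A^8 * (10*d^4) = 10*A^16 + 40*A^12 + 60*A^8 + 40*A^4 + 10
  A^6 * (41*d^3 + 4*d^5) = -4*A^16 - 61*A^12 - 163*A^8 - 163*A^4 - 61 - 4*A^-4
  A^4 * (83*d^2 + 36*d^4 + d^6) = A^16 + 42*A^12 + 242*A^8 + 402*A^4 + 242 + 42*A^-4 + A^-8
  A^2 * (84*d + 107*d^3 + 19*d^5) = -19*A^12 - 202*A^8 - 595*A^4 - 595 - 202*A^-4 - 19*A^-8
  A^0 * (33 + 143*d^2 + 70*d^4 + 6*d^6) = 6*A^12 + 106*A^8 + 513*A^4 + 859 + 513*A^-4 + 106*A^-8 + 6*A^-12
  A^-2 * (68*d + 116*d^3 + 25*d^5 + d^7) = -A^12 - 32*A^8 - 262*A^4 - 701 - 701*A^-4 - 262*A^-8 - 32*A^-12 - A^-16
  A^-4 * (64*d^2 + 52*d^4 + 4*d^6) = 4*A^8 + 76*A^4 + 332 + 520*A^-4 + 332*A^-8 + 76*A^-12 + 4*A^-16
  A^-6 * (33*d^3 + 12*d^5) = -12*A^4 - 93 - 219*A^-4 - 219*A^-8 - 93*A^-12 - 12*A^-16
  A^-8 * (9*d^4 + d^6) = A^4 + 15 + 51*A^-4 + 74*A^-8 + 51*A^-12 + 15*A^-16 + A^-20
  A^-10 * (d^5) = -1 - 5*A^-4 - 10*A^-8 - 10*A^-12 - 5*A^-16 - A^-20
Summing the groups: <K> = -A^20 + 2*A^16 - 3*A^12 + 5*A^8 - 5*A^4 + 6 - 5*A^-4 + 3*A^-8 - 2*A^-12 + A^-16
Normalise by the writhe: (-A^3)^(-w) = (-A^3)^(0) = 1, so f(A) = 1 * <K> = -A^20 + 2*A^16 - 3*A^12 + 5*A^8 - 5*A^4 + 6 - 5*A^-4 + 3*A^-8 - 2*A^-12 + A^-16.
Substitute A = t^(-1/4), i.e. A^e → t^(-e/4): V(t) = t^4 - 2*t^3 + 3*t^2 - 5*t + 6 - 5*t^-1 + 5*t^-2 - 3*t^-3 + 2*t^-4 - t^-5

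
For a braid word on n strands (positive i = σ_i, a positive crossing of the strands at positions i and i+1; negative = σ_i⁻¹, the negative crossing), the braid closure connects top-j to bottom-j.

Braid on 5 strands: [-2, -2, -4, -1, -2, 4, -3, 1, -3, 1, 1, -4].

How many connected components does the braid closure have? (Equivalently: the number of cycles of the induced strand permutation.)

Track the strand permutation on 5 strands, starting from identity.
  step 1: s2^-1 swaps positions 2,3 -> [1 3 2 4 5]
  step 2: s2^-1 swaps positions 2,3 -> [1 2 3 4 5]
  step 3: s4^-1 swaps positions 4,5 -> [1 2 3 5 4]
  step 4: s1^-1 swaps positions 1,2 -> [2 1 3 5 4]
  step 5: s2^-1 swaps positions 2,3 -> [2 3 1 5 4]
  step 6: s4 swaps positions 4,5 -> [2 3 1 4 5]
  step 7: s3^-1 swaps positions 3,4 -> [2 3 4 1 5]
  step 8: s1 swaps positions 1,2 -> [3 2 4 1 5]
  step 9: s3^-1 swaps positions 3,4 -> [3 2 1 4 5]
  step 10: s1 swaps positions 1,2 -> [2 3 1 4 5]
  step 11: s1 swaps positions 1,2 -> [3 2 1 4 5]
  step 12: s4^-1 swaps positions 4,5 -> [3 2 1 5 4]
Final permutation (position -> original strand): [3 2 1 5 4]
Closure components = cycle count of this permutation = 3.

Answer: 3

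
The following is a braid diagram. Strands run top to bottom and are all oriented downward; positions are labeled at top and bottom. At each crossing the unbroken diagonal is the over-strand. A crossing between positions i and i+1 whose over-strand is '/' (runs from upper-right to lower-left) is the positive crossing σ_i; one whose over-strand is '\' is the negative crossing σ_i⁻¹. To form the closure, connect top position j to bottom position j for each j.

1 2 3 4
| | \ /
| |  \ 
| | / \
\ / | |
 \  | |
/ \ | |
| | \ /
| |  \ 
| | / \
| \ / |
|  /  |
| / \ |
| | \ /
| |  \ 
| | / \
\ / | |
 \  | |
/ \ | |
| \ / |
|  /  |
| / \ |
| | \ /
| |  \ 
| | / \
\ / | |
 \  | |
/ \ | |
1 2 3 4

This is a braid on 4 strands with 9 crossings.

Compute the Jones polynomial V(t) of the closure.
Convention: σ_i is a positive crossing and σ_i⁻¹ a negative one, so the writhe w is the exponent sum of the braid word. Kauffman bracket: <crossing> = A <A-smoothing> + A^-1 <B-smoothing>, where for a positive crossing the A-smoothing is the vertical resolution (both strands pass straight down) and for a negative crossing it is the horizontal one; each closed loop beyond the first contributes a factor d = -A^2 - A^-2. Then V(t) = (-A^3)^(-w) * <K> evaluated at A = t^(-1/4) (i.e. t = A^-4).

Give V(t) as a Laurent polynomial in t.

Reading the diagram top to bottom ('/'-over between positions i,i+1 = s_i, '\'-over = s_i^-1): braid word = s3^-1 s1^-1 s3^-1 s2 s3^-1 s1^-1 s2 s3^-1 s1^-1.
Braid: s3^-1 s1^-1 s3^-1 s2 s3^-1 s1^-1 s2 s3^-1 s1^-1 on 4 strands, 9 crossings.
Writhe w = (#positive) - (#negative) = 2 - 7 = -5.
Computing the Kauffman bracket via state sum. There are 2^9 = 512 states.
Each crossing splits two ways (0=vertical, 1=horizontal). The state's weight is A^(#A-smoothings - #B-smoothings) * d^(loops - 1).
Tabulate the states by total A-exponent and number of loops L (A-exp: L × count):
  A^9: L=7 ×1
  A^7: L=6 ×9
  A^5: L=5 ×36
  A^3: L=4 ×83, L=6 ×1
  A^1: L=3 ×118, L=5 ×8
  A^-1: L=2 ×100, L=4 ×26
  A^-3: L=1 ×41, L=3 ×42, L=5 ×1
  A^-5: L=2 ×31, L=4 ×5
  A^-7: L=3 ×9
  A^-9: L=4 ×1
Each group contributes A^e * Σ count * d^(L-1):
Powers of d = -A^2 - A^-2: d^2 = A^4 + 2 + A^-4; d^3 = -A^6 - 3*A^2 - 3*A^-2 - A^-6; d^4 = A^8 + 4*A^4 + 6 + 4*A^-4 + A^-8; d^5 = -A^10 - 5*A^6 - 10*A^2 - 10*A^-2 - 5*A^-6 - A^-10; d^6 = A^12 + 6*A^8 + 15*A^4 + 20 + 15*A^-4 + 6*A^-8 + A^-12.
  A^9 * (d^6) = A^21 + 6*A^17 + 15*A^13 + 20*A^9 + 15*A^5 + 6*A + A^-3
  A^7 * (9*d^5) = -9*A^17 - 45*A^13 - 90*A^9 - 90*A^5 - 45*A - 9*A^-3
  A^5 * (36*d^4) = 36*A^13 + 144*A^9 + 216*A^5 + 144*A + 36*A^-3
  A^3 * (83*d^3 + d^5) = -A^13 - 88*A^9 - 259*A^5 - 259*A - 88*A^-3 - A^-7
  A^1 * (118*d^2 + 8*d^4) = 8*A^9 + 150*A^5 + 284*A + 150*A^-3 + 8*A^-7
  A^-1 * (100*d + 26*d^3) = -26*A^5 - 178*A - 178*A^-3 - 26*A^-7
  A^-3 * (41 + 42*d^2 + d^4) = A^5 + 46*A + 131*A^-3 + 46*A^-7 + A^-11
  A^-5 * (31*d + 5*d^3) = -5*A - 46*A^-3 - 46*A^-7 - 5*A^-11
  A^-7 * (9*d^2) = 9*A^-3 + 18*A^-7 + 9*A^-11
  A^-9 * (d^3) = -A^-3 - 3*A^-7 - 3*A^-11 - A^-15
Summing the groups: <K> = A^21 - 3*A^17 + 5*A^13 - 6*A^9 + 7*A^5 - 7*A + 5*A^-3 - 4*A^-7 + 2*A^-11 - A^-15
Normalise by the writhe: (-A^3)^(-w) = (-A^3)^(5) = -A^15, so f(A) = -A^15 * <K> = -A^36 + 3*A^32 - 5*A^28 + 6*A^24 - 7*A^20 + 7*A^16 - 5*A^12 + 4*A^8 - 2*A^4 + 1.
Substitute A = t^(-1/4), i.e. A^e → t^(-e/4): V(t) = 1 - 2*t^-1 + 4*t^-2 - 5*t^-3 + 7*t^-4 - 7*t^-5 + 6*t^-6 - 5*t^-7 + 3*t^-8 - t^-9

Answer: 1 - 2*t^-1 + 4*t^-2 - 5*t^-3 + 7*t^-4 - 7*t^-5 + 6*t^-6 - 5*t^-7 + 3*t^-8 - t^-9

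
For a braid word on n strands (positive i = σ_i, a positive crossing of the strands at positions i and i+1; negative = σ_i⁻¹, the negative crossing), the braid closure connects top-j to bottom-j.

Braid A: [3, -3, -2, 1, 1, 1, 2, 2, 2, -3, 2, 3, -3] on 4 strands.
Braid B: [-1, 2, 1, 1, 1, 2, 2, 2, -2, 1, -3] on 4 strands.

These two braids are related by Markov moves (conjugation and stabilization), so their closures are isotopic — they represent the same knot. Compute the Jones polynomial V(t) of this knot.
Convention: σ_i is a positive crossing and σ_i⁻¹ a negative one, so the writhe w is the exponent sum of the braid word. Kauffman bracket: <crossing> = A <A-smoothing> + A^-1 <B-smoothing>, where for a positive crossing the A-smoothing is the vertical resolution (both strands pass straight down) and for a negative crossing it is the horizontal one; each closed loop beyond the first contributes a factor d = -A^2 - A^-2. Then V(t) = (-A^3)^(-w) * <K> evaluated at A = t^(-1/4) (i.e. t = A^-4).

t^8 - 2*t^7 + t^6 - 2*t^5 + 2*t^4 + t^2

Derivation:
Markov-equivalent braids have isotopic closures, hence identical knot invariants. Strip the Markov moves from each word to reach a common short braid β, then compute V(t) once on β.
Braid A: s3 s3^-1 s2^-1 s1 s1 s1 s2 s2 s2 s3^-1 s2 s3 s3^-1 on 4 strands reduces by inverse Markov moves (closure unchanged at each step):
  Deconjugate: the word is γ·β·γ⁻¹ with γ = s3 s3^-1 (prefix) and γ⁻¹ = s3 s3^-1 (suffix); strip both.
  Deconjugate: the word is γ·β·γ⁻¹ with γ = s2^-1 (prefix) and γ⁻¹ = s2 (suffix); strip both.
  Destabilize: the word has the form β·s3^-1 where s3^-1 occurs only as the final letter (β ∈ B_3); drop it and the last strand → 3 strands.
Reduced to β = s1 s1 s1 s2 s2 s2 on 3 strands, 6 crossings.
Braid B: s1^-1 s2 s1 s1 s1 s2 s2 s2 s2^-1 s1 s3^-1 on 4 strands reduces by inverse Markov moves (closure unchanged at each step):
  Destabilize: the word has the form β·s3^-1 where s3^-1 occurs only as the final letter (β ∈ B_3); drop it and the last strand → 3 strands.
  Deconjugate: the word is γ·β·γ⁻¹ with γ = s1^-1 s2 (prefix) and γ⁻¹ = s2^-1 s1 (suffix); strip both.
Reduced to β = s1 s1 s1 s2 s2 s2 on 3 strands, 6 crossings.
Both give the same β = s1 s1 s1 s2 s2 s2 on 3 strands, so one state sum suffices:
Braid: s1 s1 s1 s2 s2 s2 on 3 strands, 6 crossings.
Writhe w = (#positive) - (#negative) = 6 - 0 = 6.
Computing the Kauffman bracket via state sum. There are 2^6 = 64 states.
For each crossing: s=0 is the vertical smoothing, s=1 horizontal. Crossing k contributes A^(sign_k * (1 - 2*s_k)); loop factor d = -A^2 - A^-2.
Tabulate the states by total A-exponent and number of loops L (A-exp: L × count):
  A^6: L=3 ×1
  A^4: L=2 ×6
  A^2: L=1 ×9, L=3 ×6
  A^0: L=2 ×18, L=4 ×2
  A^-2: L=3 ×15
  A^-4: L=4 ×6
  A^-6: L=5 ×1
Each group contributes A^e * Σ count * d^(L-1):
Powers of d = -A^2 - A^-2: d^2 = A^4 + 2 + A^-4; d^3 = -A^6 - 3*A^2 - 3*A^-2 - A^-6; d^4 = A^8 + 4*A^4 + 6 + 4*A^-4 + A^-8.
  A^6 * (d^2) = A^10 + 2*A^6 + A^2
  A^4 * (6*d) = -6*A^6 - 6*A^2
  A^2 * (9 + 6*d^2) = 6*A^6 + 21*A^2 + 6*A^-2
  A^0 * (18*d + 2*d^3) = -2*A^6 - 24*A^2 - 24*A^-2 - 2*A^-6
  A^-2 * (15*d^2) = 15*A^2 + 30*A^-2 + 15*A^-6
  A^-4 * (6*d^3) = -6*A^2 - 18*A^-2 - 18*A^-6 - 6*A^-10
  A^-6 * (d^4) = A^2 + 4*A^-2 + 6*A^-6 + 4*A^-10 + A^-14
Summing the groups: <K> = A^10 + 2*A^2 - 2*A^-2 + A^-6 - 2*A^-10 + A^-14
Normalise by the writhe: (-A^3)^(-w) = (-A^3)^(-6) = A^-18, so f(A) = A^-18 * <K> = A^-8 + 2*A^-16 - 2*A^-20 + A^-24 - 2*A^-28 + A^-32.
Substitute A = t^(-1/4), i.e. A^e → t^(-e/4): V(t) = t^8 - 2*t^7 + t^6 - 2*t^5 + 2*t^4 + t^2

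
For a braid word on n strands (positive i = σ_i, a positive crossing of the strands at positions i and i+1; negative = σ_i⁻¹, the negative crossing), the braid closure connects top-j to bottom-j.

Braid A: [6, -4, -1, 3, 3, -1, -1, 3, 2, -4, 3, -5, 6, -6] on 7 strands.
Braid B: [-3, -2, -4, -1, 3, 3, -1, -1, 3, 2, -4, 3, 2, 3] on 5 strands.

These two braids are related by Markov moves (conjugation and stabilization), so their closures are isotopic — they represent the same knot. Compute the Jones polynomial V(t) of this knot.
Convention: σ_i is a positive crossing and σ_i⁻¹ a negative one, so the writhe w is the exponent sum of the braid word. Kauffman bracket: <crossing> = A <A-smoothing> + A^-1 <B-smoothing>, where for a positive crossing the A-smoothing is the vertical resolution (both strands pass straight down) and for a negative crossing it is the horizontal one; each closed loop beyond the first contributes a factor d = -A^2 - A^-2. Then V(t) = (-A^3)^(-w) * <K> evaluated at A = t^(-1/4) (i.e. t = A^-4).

Markov-equivalent braids have isotopic closures, hence identical knot invariants. Strip the Markov moves from each word to reach a common short braid β, then compute V(t) once on β.
Braid A: s6 s4^-1 s1^-1 s3 s3 s1^-1 s1^-1 s3 s2 s4^-1 s3 s5^-1 s6 s6^-1 on 7 strands reduces by inverse Markov moves (closure unchanged at each step):
  Deconjugate: the word is γ·β·γ⁻¹ with γ = s6 (prefix) and γ⁻¹ = s6^-1 (suffix); strip both.
  Destabilize: the word has the form β·s6 where s6 occurs only as the final letter (β ∈ B_6); drop it and the last strand → 6 strands.
  Destabilize: the word has the form β·s5^-1 where s5^-1 occurs only as the final letter (β ∈ B_5); drop it and the last strand → 5 strands.
Reduced to β = s4^-1 s1^-1 s3 s3 s1^-1 s1^-1 s3 s2 s4^-1 s3 on 5 strands, 10 crossings.
Braid B: s3^-1 s2^-1 s4^-1 s1^-1 s3 s3 s1^-1 s1^-1 s3 s2 s4^-1 s3 s2 s3 on 5 strands reduces by inverse Markov moves (closure unchanged at each step):
  Deconjugate: the word is γ·β·γ⁻¹ with γ = s3^-1 s2^-1 (prefix) and γ⁻¹ = s2 s3 (suffix); strip both.
Reduced to β = s4^-1 s1^-1 s3 s3 s1^-1 s1^-1 s3 s2 s4^-1 s3 on 5 strands, 10 crossings.
Both give the same β = s4^-1 s1^-1 s3 s3 s1^-1 s1^-1 s3 s2 s4^-1 s3 on 5 strands, so one state sum suffices:
Braid: s4^-1 s1^-1 s3 s3 s1^-1 s1^-1 s3 s2 s4^-1 s3 on 5 strands, 10 crossings.
Writhe w = (#positive) - (#negative) = 5 - 5 = 0.
Computing the Kauffman bracket via state sum. There are 2^10 = 1024 states.
Each crossing splits two ways (0=vertical, 1=horizontal). The state's weight is A^(#A-smoothings - #B-smoothings) * d^(loops - 1).
Tabulate the states by total A-exponent and number of loops L (A-exp: L × count):
  A^10: L=6 ×1
  A^8: L=5 ×10
  A^6: L=4 ×41, L=6 ×4
  A^4: L=3 ×83, L=5 ×36, L=7 ×1
  A^2: L=2 ×84, L=4 ×107, L=6 ×19
  A^0: L=1 ×33, L=3 ×143, L=5 ×70, L=7 ×6
  A^-2: L=2 ×68, L=4 ×116, L=6 ×25, L=8 ×1
  A^-4: L=3 ×64, L=5 ×52, L=7 ×4
  A^-6: L=4 ×33, L=6 ×12
  A^-8: L=5 ×9, L=7 ×1
  A^-10: L=6 ×1
Each group contributes A^e * Σ count * d^(L-1):
Powers of d = -A^2 - A^-2: d^2 = A^4 + 2 + A^-4; d^3 = -A^6 - 3*A^2 - 3*A^-2 - A^-6; d^4 = A^8 + 4*A^4 + 6 + 4*A^-4 + A^-8; d^5 = -A^10 - 5*A^6 - 10*A^2 - 10*A^-2 - 5*A^-6 - A^-10; d^6 = A^12 + 6*A^8 + 15*A^4 + 20 + 15*A^-4 + 6*A^-8 + A^-12; d^7 = -A^14 - 7*A^10 - 21*A^6 - 35*A^2 - 35*A^-2 - 21*A^-6 - 7*A^-10 - A^-14.
  A^10 * (d^5) = -A^20 - 5*A^16 - 10*A^12 - 10*A^8 - 5*A^4 - 1
  A^8 * (10*d^4) = 10*A^16 + 40*A^12 + 60*A^8 + 40*A^4 + 10
  A^6 * (41*d^3 + 4*d^5) = -4*A^16 - 61*A^12 - 163*A^8 - 163*A^4 - 61 - 4*A^-4
  A^4 * (83*d^2 + 36*d^4 + d^6) = A^16 + 42*A^12 + 242*A^8 + 402*A^4 + 242 + 42*A^-4 + A^-8
  A^2 * (84*d + 107*d^3 + 19*d^5) = -19*A^12 - 202*A^8 - 595*A^4 - 595 - 202*A^-4 - 19*A^-8
  A^0 * (33 + 143*d^2 + 70*d^4 + 6*d^6) = 6*A^12 + 106*A^8 + 513*A^4 + 859 + 513*A^-4 + 106*A^-8 + 6*A^-12
  A^-2 * (68*d + 116*d^3 + 25*d^5 + d^7) = -A^12 - 32*A^8 - 262*A^4 - 701 - 701*A^-4 - 262*A^-8 - 32*A^-12 - A^-16
  A^-4 * (64*d^2 + 52*d^4 + 4*d^6) = 4*A^8 + 76*A^4 + 332 + 520*A^-4 + 332*A^-8 + 76*A^-12 + 4*A^-16
  A^-6 * (33*d^3 + 12*d^5) = -12*A^4 - 93 - 219*A^-4 - 219*A^-8 - 93*A^-12 - 12*A^-16
  A^-8 * (9*d^4 + d^6) = A^4 + 15 + 51*A^-4 + 74*A^-8 + 51*A^-12 + 15*A^-16 + A^-20
  A^-10 * (d^5) = -1 - 5*A^-4 - 10*A^-8 - 10*A^-12 - 5*A^-16 - A^-20
Summing the groups: <K> = -A^20 + 2*A^16 - 3*A^12 + 5*A^8 - 5*A^4 + 6 - 5*A^-4 + 3*A^-8 - 2*A^-12 + A^-16
Normalise by the writhe: (-A^3)^(-w) = (-A^3)^(0) = 1, so f(A) = 1 * <K> = -A^20 + 2*A^16 - 3*A^12 + 5*A^8 - 5*A^4 + 6 - 5*A^-4 + 3*A^-8 - 2*A^-12 + A^-16.
Substitute A = t^(-1/4), i.e. A^e → t^(-e/4): V(t) = t^4 - 2*t^3 + 3*t^2 - 5*t + 6 - 5*t^-1 + 5*t^-2 - 3*t^-3 + 2*t^-4 - t^-5

Answer: t^4 - 2*t^3 + 3*t^2 - 5*t + 6 - 5*t^-1 + 5*t^-2 - 3*t^-3 + 2*t^-4 - t^-5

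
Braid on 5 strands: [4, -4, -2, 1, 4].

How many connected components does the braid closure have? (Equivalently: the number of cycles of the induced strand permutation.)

Track the strand permutation on 5 strands, starting from identity.
  step 1: s4 swaps positions 4,5 -> [1 2 3 5 4]
  step 2: s4^-1 swaps positions 4,5 -> [1 2 3 4 5]
  step 3: s2^-1 swaps positions 2,3 -> [1 3 2 4 5]
  step 4: s1 swaps positions 1,2 -> [3 1 2 4 5]
  step 5: s4 swaps positions 4,5 -> [3 1 2 5 4]
Final permutation (position -> original strand): [3 1 2 5 4]
Closure components = cycle count of this permutation = 2.

Answer: 2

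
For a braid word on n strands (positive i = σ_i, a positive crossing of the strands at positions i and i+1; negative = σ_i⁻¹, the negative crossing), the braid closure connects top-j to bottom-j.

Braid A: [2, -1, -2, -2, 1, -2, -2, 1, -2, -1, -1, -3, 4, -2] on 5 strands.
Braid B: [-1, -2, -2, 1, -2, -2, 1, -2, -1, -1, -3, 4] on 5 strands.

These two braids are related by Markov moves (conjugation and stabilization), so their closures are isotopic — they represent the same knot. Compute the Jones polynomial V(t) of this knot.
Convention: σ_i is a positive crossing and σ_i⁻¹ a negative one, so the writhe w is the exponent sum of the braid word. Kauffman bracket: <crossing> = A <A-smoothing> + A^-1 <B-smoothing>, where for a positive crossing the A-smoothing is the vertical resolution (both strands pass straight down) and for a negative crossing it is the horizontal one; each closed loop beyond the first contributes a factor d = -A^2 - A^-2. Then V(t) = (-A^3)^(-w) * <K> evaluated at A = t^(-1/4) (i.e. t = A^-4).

Markov-equivalent braids have isotopic closures, hence identical knot invariants. Strip the Markov moves from each word to reach a common short braid β, then compute V(t) once on β.
Braid A: s2 s1^-1 s2^-1 s2^-1 s1 s2^-1 s2^-1 s1 s2^-1 s1^-1 s1^-1 s3^-1 s4 s2^-1 on 5 strands reduces by inverse Markov moves (closure unchanged at each step):
  Deconjugate: the word is γ·β·γ⁻¹ with γ = s2 (prefix) and γ⁻¹ = s2^-1 (suffix); strip both.
  Destabilize: the word has the form β·s4 where s4 occurs only as the final letter (β ∈ B_4); drop it and the last strand → 4 strands.
  Destabilize: the word has the form β·s3^-1 where s3^-1 occurs only as the final letter (β ∈ B_3); drop it and the last strand → 3 strands.
Reduced to β = s1^-1 s2^-1 s2^-1 s1 s2^-1 s2^-1 s1 s2^-1 s1^-1 s1^-1 on 3 strands, 10 crossings.
Braid B: s1^-1 s2^-1 s2^-1 s1 s2^-1 s2^-1 s1 s2^-1 s1^-1 s1^-1 s3^-1 s4 on 5 strands reduces by inverse Markov moves (closure unchanged at each step):
  Destabilize: the word has the form β·s4 where s4 occurs only as the final letter (β ∈ B_4); drop it and the last strand → 4 strands.
  Destabilize: the word has the form β·s3^-1 where s3^-1 occurs only as the final letter (β ∈ B_3); drop it and the last strand → 3 strands.
Reduced to β = s1^-1 s2^-1 s2^-1 s1 s2^-1 s2^-1 s1 s2^-1 s1^-1 s1^-1 on 3 strands, 10 crossings.
Both give the same β = s1^-1 s2^-1 s2^-1 s1 s2^-1 s2^-1 s1 s2^-1 s1^-1 s1^-1 on 3 strands, so one state sum suffices:
Braid: s1^-1 s2^-1 s2^-1 s1 s2^-1 s2^-1 s1 s2^-1 s1^-1 s1^-1 on 3 strands, 10 crossings.
Writhe w = (#positive) - (#negative) = 2 - 8 = -6.
State-sum expansion of <K>. There are 2^10 = 1024 states.
Each crossing splits two ways (0=vertical, 1=horizontal). The state's weight is A^(#A-smoothings - #B-smoothings) * d^(loops - 1).
Tabulate the states by total A-exponent and number of loops L (A-exp: L × count):
  A^10: L=7 ×1
  A^8: L=6 ×10
  A^6: L=5 ×44, L=7 ×1
  A^4: L=4 ×110, L=6 ×10
  A^2: L=3 ×166, L=5 ×44
  A^0: L=2 ×144, L=4 ×106, L=6 ×2
  A^-2: L=1 ×57, L=3 ×140, L=5 ×13
  A^-4: L=2 ×91, L=4 ×28, L=6 ×1
  A^-6: L=1 ×16, L=3 ×26, L=5 ×3
  A^-8: L=2 ×7, L=4 ×3
  A^-10: L=3 ×1
Each group contributes A^e * Σ count * d^(L-1):
Powers of d = -A^2 - A^-2: d^2 = A^4 + 2 + A^-4; d^3 = -A^6 - 3*A^2 - 3*A^-2 - A^-6; d^4 = A^8 + 4*A^4 + 6 + 4*A^-4 + A^-8; d^5 = -A^10 - 5*A^6 - 10*A^2 - 10*A^-2 - 5*A^-6 - A^-10; d^6 = A^12 + 6*A^8 + 15*A^4 + 20 + 15*A^-4 + 6*A^-8 + A^-12.
  A^10 * (d^6) = A^22 + 6*A^18 + 15*A^14 + 20*A^10 + 15*A^6 + 6*A^2 + A^-2
  A^8 * (10*d^5) = -10*A^18 - 50*A^14 - 100*A^10 - 100*A^6 - 50*A^2 - 10*A^-2
  A^6 * (44*d^4 + d^6) = A^18 + 50*A^14 + 191*A^10 + 284*A^6 + 191*A^2 + 50*A^-2 + A^-6
  A^4 * (110*d^3 + 10*d^5) = -10*A^14 - 160*A^10 - 430*A^6 - 430*A^2 - 160*A^-2 - 10*A^-6
  A^2 * (166*d^2 + 44*d^4) = 44*A^10 + 342*A^6 + 596*A^2 + 342*A^-2 + 44*A^-6
  A^0 * (144*d + 106*d^3 + 2*d^5) = -2*A^10 - 116*A^6 - 482*A^2 - 482*A^-2 - 116*A^-6 - 2*A^-10
  A^-2 * (57 + 140*d^2 + 13*d^4) = 13*A^6 + 192*A^2 + 415*A^-2 + 192*A^-6 + 13*A^-10
  A^-4 * (91*d + 28*d^3 + d^5) = -A^6 - 33*A^2 - 185*A^-2 - 185*A^-6 - 33*A^-10 - A^-14
  A^-6 * (16 + 26*d^2 + 3*d^4) = 3*A^2 + 38*A^-2 + 86*A^-6 + 38*A^-10 + 3*A^-14
  A^-8 * (7*d + 3*d^3) = -3*A^-2 - 16*A^-6 - 16*A^-10 - 3*A^-14
  A^-10 * (d^2) = A^-6 + 2*A^-10 + A^-14
Summing the groups: <K> = A^22 - 3*A^18 + 5*A^14 - 7*A^10 + 7*A^6 - 7*A^2 + 6*A^-2 - 3*A^-6 + 2*A^-10
Normalise by the writhe: (-A^3)^(-w) = (-A^3)^(6) = A^18, so f(A) = A^18 * <K> = A^40 - 3*A^36 + 5*A^32 - 7*A^28 + 7*A^24 - 7*A^20 + 6*A^16 - 3*A^12 + 2*A^8.
Substitute A = t^(-1/4), i.e. A^e → t^(-e/4): V(t) = 2*t^-2 - 3*t^-3 + 6*t^-4 - 7*t^-5 + 7*t^-6 - 7*t^-7 + 5*t^-8 - 3*t^-9 + t^-10

Answer: 2*t^-2 - 3*t^-3 + 6*t^-4 - 7*t^-5 + 7*t^-6 - 7*t^-7 + 5*t^-8 - 3*t^-9 + t^-10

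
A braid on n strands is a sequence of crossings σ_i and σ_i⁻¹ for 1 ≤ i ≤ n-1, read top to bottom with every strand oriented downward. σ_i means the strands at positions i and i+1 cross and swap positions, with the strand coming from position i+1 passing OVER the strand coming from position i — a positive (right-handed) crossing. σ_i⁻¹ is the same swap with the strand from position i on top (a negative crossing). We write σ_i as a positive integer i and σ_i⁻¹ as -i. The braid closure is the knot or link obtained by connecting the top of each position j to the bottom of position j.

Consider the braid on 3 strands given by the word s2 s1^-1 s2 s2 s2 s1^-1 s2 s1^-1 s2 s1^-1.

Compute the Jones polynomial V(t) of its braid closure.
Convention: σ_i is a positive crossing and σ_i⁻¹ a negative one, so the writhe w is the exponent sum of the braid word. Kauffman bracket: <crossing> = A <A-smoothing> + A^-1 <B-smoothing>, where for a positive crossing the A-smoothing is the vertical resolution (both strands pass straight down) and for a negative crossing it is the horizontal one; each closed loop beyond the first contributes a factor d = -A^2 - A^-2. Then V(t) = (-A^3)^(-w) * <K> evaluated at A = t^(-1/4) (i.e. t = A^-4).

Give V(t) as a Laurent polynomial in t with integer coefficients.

Braid: s2 s1^-1 s2 s2 s2 s1^-1 s2 s1^-1 s2 s1^-1 on 3 strands, 10 crossings.
Writhe w = (#positive) - (#negative) = 6 - 4 = 2.
Enumerate smoothing states for the bracket polynomial. There are 2^10 = 1024 states.
Smooth each crossing (0=||, 1=⌣⌢); contribution A^(Σ sign_k(1-2s_k)) * d^(L-1).
Tabulate the states by total A-exponent and number of loops L (A-exp: L × count):
  A^10: L=5 ×1
  A^8: L=4 ×10
  A^6: L=3 ×42, L=5 ×3
  A^4: L=2 ×90, L=4 ×29, L=6 ×1
  A^2: L=1 ×87, L=3 ×110, L=5 ×13
  A^0: L=2 ×179, L=4 ×71, L=6 ×2
  A^-2: L=3 ×187, L=5 ×23
  A^-4: L=4 ×117, L=6 ×3
  A^-6: L=5 ×45
  A^-8: L=6 ×10
  A^-10: L=7 ×1
Each group contributes A^e * Σ count * d^(L-1):
Powers of d = -A^2 - A^-2: d^2 = A^4 + 2 + A^-4; d^3 = -A^6 - 3*A^2 - 3*A^-2 - A^-6; d^4 = A^8 + 4*A^4 + 6 + 4*A^-4 + A^-8; d^5 = -A^10 - 5*A^6 - 10*A^2 - 10*A^-2 - 5*A^-6 - A^-10; d^6 = A^12 + 6*A^8 + 15*A^4 + 20 + 15*A^-4 + 6*A^-8 + A^-12.
  A^10 * (d^4) = A^18 + 4*A^14 + 6*A^10 + 4*A^6 + A^2
  A^8 * (10*d^3) = -10*A^14 - 30*A^10 - 30*A^6 - 10*A^2
  A^6 * (42*d^2 + 3*d^4) = 3*A^14 + 54*A^10 + 102*A^6 + 54*A^2 + 3*A^-2
  A^4 * (90*d + 29*d^3 + d^5) = -A^14 - 34*A^10 - 187*A^6 - 187*A^2 - 34*A^-2 - A^-6
  A^2 * (87 + 110*d^2 + 13*d^4) = 13*A^10 + 162*A^6 + 385*A^2 + 162*A^-2 + 13*A^-6
  A^0 * (179*d + 71*d^3 + 2*d^5) = -2*A^10 - 81*A^6 - 412*A^2 - 412*A^-2 - 81*A^-6 - 2*A^-10
  A^-2 * (187*d^2 + 23*d^4) = 23*A^6 + 279*A^2 + 512*A^-2 + 279*A^-6 + 23*A^-10
  A^-4 * (117*d^3 + 3*d^5) = -3*A^6 - 132*A^2 - 381*A^-2 - 381*A^-6 - 132*A^-10 - 3*A^-14
  A^-6 * (45*d^4) = 45*A^2 + 180*A^-2 + 270*A^-6 + 180*A^-10 + 45*A^-14
  A^-8 * (10*d^5) = -10*A^2 - 50*A^-2 - 100*A^-6 - 100*A^-10 - 50*A^-14 - 10*A^-18
  A^-10 * (d^6) = A^2 + 6*A^-2 + 15*A^-6 + 20*A^-10 + 15*A^-14 + 6*A^-18 + A^-22
Summing the groups: <K> = A^18 - 4*A^14 + 7*A^10 - 10*A^6 + 14*A^2 - 14*A^-2 + 14*A^-6 - 11*A^-10 + 7*A^-14 - 4*A^-18 + A^-22
Normalise by the writhe: (-A^3)^(-w) = (-A^3)^(-2) = A^-6, so f(A) = A^-6 * <K> = A^12 - 4*A^8 + 7*A^4 - 10 + 14*A^-4 - 14*A^-8 + 14*A^-12 - 11*A^-16 + 7*A^-20 - 4*A^-24 + A^-28.
Substitute A = t^(-1/4), i.e. A^e → t^(-e/4): V(t) = t^7 - 4*t^6 + 7*t^5 - 11*t^4 + 14*t^3 - 14*t^2 + 14*t - 10 + 7*t^-1 - 4*t^-2 + t^-3

Answer: t^7 - 4*t^6 + 7*t^5 - 11*t^4 + 14*t^3 - 14*t^2 + 14*t - 10 + 7*t^-1 - 4*t^-2 + t^-3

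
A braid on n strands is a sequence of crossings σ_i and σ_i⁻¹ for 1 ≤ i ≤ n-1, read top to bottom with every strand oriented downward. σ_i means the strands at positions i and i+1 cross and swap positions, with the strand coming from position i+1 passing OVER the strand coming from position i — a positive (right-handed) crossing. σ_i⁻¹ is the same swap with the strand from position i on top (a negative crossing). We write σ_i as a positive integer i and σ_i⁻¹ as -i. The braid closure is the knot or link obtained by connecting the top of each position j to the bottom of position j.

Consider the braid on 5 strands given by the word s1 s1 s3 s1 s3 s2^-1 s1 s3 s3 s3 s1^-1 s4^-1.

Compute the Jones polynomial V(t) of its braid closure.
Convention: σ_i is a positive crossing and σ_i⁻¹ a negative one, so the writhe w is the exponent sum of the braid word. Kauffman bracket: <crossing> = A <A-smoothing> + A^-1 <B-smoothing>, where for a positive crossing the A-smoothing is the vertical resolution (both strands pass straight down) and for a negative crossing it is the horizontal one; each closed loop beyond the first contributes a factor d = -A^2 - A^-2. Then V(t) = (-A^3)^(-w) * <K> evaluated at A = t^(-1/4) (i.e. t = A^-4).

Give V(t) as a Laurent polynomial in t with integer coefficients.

t^11 - 2*t^10 + 2*t^9 - 3*t^8 + 2*t^7 - 2*t^6 + 2*t^5 + t^3

Derivation:
The presented braid s1 s1 s3 s1 s3 s2^-1 s1 s3 s3 s3 s1^-1 s4^-1 on 5 strands reduces by inverse Markov moves (closure unchanged at each step):
  Destabilize: the word has the form β·s4^-1 where s4^-1 occurs only as the final letter (β ∈ B_4); drop it and the last strand → 4 strands.
  Deconjugate: the word is γ·β·γ⁻¹ with γ = s1 (prefix) and γ⁻¹ = s1^-1 (suffix); strip both.
Reduced to β = s1 s3 s1 s3 s2^-1 s1 s3 s3 s3 on 4 strands, 9 crossings.
Compute on β:
Braid: s1 s3 s1 s3 s2^-1 s1 s3 s3 s3 on 4 strands, 9 crossings.
Writhe w = (#positive) - (#negative) = 8 - 1 = 7.
Computing the Kauffman bracket via state sum. There are 2^9 = 512 states.
For each crossing: s=0 is the vertical smoothing, s=1 horizontal. Crossing k contributes A^(sign_k * (1 - 2*s_k)); loop factor d = -A^2 - A^-2.
Tabulate the states by total A-exponent and number of loops L (A-exp: L × count):
  A^9: L=3 ×1
  A^7: L=2 ×8, L=4 ×1
  A^5: L=1 ×15, L=3 ×21
  A^3: L=2 ×60, L=4 ×24
  A^1: L=3 ×110, L=5 ×16
  A^-1: L=4 ×120, L=6 ×6
  A^-3: L=5 ×83, L=7 ×1
  A^-5: L=6 ×36
  A^-7: L=7 ×9
  A^-9: L=8 ×1
Each group contributes A^e * Σ count * d^(L-1):
Powers of d = -A^2 - A^-2: d^2 = A^4 + 2 + A^-4; d^3 = -A^6 - 3*A^2 - 3*A^-2 - A^-6; d^4 = A^8 + 4*A^4 + 6 + 4*A^-4 + A^-8; d^5 = -A^10 - 5*A^6 - 10*A^2 - 10*A^-2 - 5*A^-6 - A^-10; d^6 = A^12 + 6*A^8 + 15*A^4 + 20 + 15*A^-4 + 6*A^-8 + A^-12; d^7 = -A^14 - 7*A^10 - 21*A^6 - 35*A^2 - 35*A^-2 - 21*A^-6 - 7*A^-10 - A^-14.
  A^9 * (d^2) = A^13 + 2*A^9 + A^5
  A^7 * (8*d + d^3) = -A^13 - 11*A^9 - 11*A^5 - A
  A^5 * (15 + 21*d^2) = 21*A^9 + 57*A^5 + 21*A
  A^3 * (60*d + 24*d^3) = -24*A^9 - 132*A^5 - 132*A - 24*A^-3
  A^1 * (110*d^2 + 16*d^4) = 16*A^9 + 174*A^5 + 316*A + 174*A^-3 + 16*A^-7
  A^-1 * (120*d^3 + 6*d^5) = -6*A^9 - 150*A^5 - 420*A - 420*A^-3 - 150*A^-7 - 6*A^-11
  A^-3 * (83*d^4 + d^6) = A^9 + 89*A^5 + 347*A + 518*A^-3 + 347*A^-7 + 89*A^-11 + A^-15
  A^-5 * (36*d^5) = -36*A^5 - 180*A - 360*A^-3 - 360*A^-7 - 180*A^-11 - 36*A^-15
  A^-7 * (9*d^6) = 9*A^5 + 54*A + 135*A^-3 + 180*A^-7 + 135*A^-11 + 54*A^-15 + 9*A^-19
  A^-9 * (d^7) = -A^5 - 7*A - 21*A^-3 - 35*A^-7 - 35*A^-11 - 21*A^-15 - 7*A^-19 - A^-23
Summing the groups: <K> = -A^9 - 2*A + 2*A^-3 - 2*A^-7 + 3*A^-11 - 2*A^-15 + 2*A^-19 - A^-23
Normalise by the writhe: (-A^3)^(-w) = (-A^3)^(-7) = -A^-21, so f(A) = -A^-21 * <K> = A^-12 + 2*A^-20 - 2*A^-24 + 2*A^-28 - 3*A^-32 + 2*A^-36 - 2*A^-40 + A^-44.
Substitute A = t^(-1/4), i.e. A^e → t^(-e/4): V(t) = t^11 - 2*t^10 + 2*t^9 - 3*t^8 + 2*t^7 - 2*t^6 + 2*t^5 + t^3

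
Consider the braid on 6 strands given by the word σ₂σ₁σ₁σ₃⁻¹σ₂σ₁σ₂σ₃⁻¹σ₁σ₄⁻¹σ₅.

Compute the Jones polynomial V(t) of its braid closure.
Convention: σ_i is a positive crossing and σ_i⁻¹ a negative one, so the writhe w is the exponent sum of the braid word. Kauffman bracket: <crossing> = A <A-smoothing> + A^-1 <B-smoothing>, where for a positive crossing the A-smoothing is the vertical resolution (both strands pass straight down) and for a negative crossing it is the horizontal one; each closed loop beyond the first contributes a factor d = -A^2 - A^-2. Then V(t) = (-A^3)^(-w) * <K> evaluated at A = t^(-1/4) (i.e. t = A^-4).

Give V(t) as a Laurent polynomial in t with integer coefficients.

-t^7 + 2*t^6 - 2*t^5 + 2*t^4 - 2*t^3 + 2*t^2 - t + 1

Derivation:
The presented braid s2 s1 s1 s3^-1 s2 s1 s2 s3^-1 s1 s4^-1 s5 on 6 strands reduces by inverse Markov moves (closure unchanged at each step):
  Destabilize: the word has the form β·s5 where s5 occurs only as the final letter (β ∈ B_5); drop it and the last strand → 5 strands.
  Destabilize: the word has the form β·s4^-1 where s4^-1 occurs only as the final letter (β ∈ B_4); drop it and the last strand → 4 strands.
Reduced to β = s2 s1 s1 s3^-1 s2 s1 s2 s3^-1 s1 on 4 strands, 9 crossings.
Compute on β:
Braid: s2 s1 s1 s3^-1 s2 s1 s2 s3^-1 s1 on 4 strands, 9 crossings.
Writhe w = (#positive) - (#negative) = 7 - 2 = 5.
Enumerate smoothing states for the bracket polynomial. There are 2^9 = 512 states.
Smooth each crossing (0=||, 1=⌣⌢); contribution A^(Σ sign_k(1-2s_k)) * d^(L-1).
Tabulate the states by total A-exponent and number of loops L (A-exp: L × count):
  A^9: L=4 ×1
  A^7: L=3 ×9
  A^5: L=2 ×28, L=4 ×8
  A^3: L=1 ×32, L=3 ×48, L=5 ×4
  A^1: L=2 ×91, L=4 ×34, L=6 ×1
  A^-1: L=1 ×23, L=3 ×92, L=5 ×11
  A^-3: L=2 ×43, L=4 ×40, L=6 ×1
  A^-5: L=1 ×4, L=3 ×26, L=5 ×6
  A^-7: L=2 ×4, L=4 ×5
  A^-9: L=3 ×1
Each group contributes A^e * Σ count * d^(L-1):
Powers of d = -A^2 - A^-2: d^2 = A^4 + 2 + A^-4; d^3 = -A^6 - 3*A^2 - 3*A^-2 - A^-6; d^4 = A^8 + 4*A^4 + 6 + 4*A^-4 + A^-8; d^5 = -A^10 - 5*A^6 - 10*A^2 - 10*A^-2 - 5*A^-6 - A^-10.
  A^9 * (d^3) = -A^15 - 3*A^11 - 3*A^7 - A^3
  A^7 * (9*d^2) = 9*A^11 + 18*A^7 + 9*A^3
  A^5 * (28*d + 8*d^3) = -8*A^11 - 52*A^7 - 52*A^3 - 8*A^-1
  A^3 * (32 + 48*d^2 + 4*d^4) = 4*A^11 + 64*A^7 + 152*A^3 + 64*A^-1 + 4*A^-5
  A^1 * (91*d + 34*d^3 + d^5) = -A^11 - 39*A^7 - 203*A^3 - 203*A^-1 - 39*A^-5 - A^-9
  A^-1 * (23 + 92*d^2 + 11*d^4) = 11*A^7 + 136*A^3 + 273*A^-1 + 136*A^-5 + 11*A^-9
  A^-3 * (43*d + 40*d^3 + d^5) = -A^7 - 45*A^3 - 173*A^-1 - 173*A^-5 - 45*A^-9 - A^-13
  A^-5 * (4 + 26*d^2 + 6*d^4) = 6*A^3 + 50*A^-1 + 92*A^-5 + 50*A^-9 + 6*A^-13
  A^-7 * (4*d + 5*d^3) = -5*A^-1 - 19*A^-5 - 19*A^-9 - 5*A^-13
  A^-9 * (d^2) = A^-5 + 2*A^-9 + A^-13
Summing the groups: <K> = -A^15 + A^11 - 2*A^7 + 2*A^3 - 2*A^-1 + 2*A^-5 - 2*A^-9 + A^-13
Normalise by the writhe: (-A^3)^(-w) = (-A^3)^(-5) = -A^-15, so f(A) = -A^-15 * <K> = 1 - A^-4 + 2*A^-8 - 2*A^-12 + 2*A^-16 - 2*A^-20 + 2*A^-24 - A^-28.
Substitute A = t^(-1/4), i.e. A^e → t^(-e/4): V(t) = -t^7 + 2*t^6 - 2*t^5 + 2*t^4 - 2*t^3 + 2*t^2 - t + 1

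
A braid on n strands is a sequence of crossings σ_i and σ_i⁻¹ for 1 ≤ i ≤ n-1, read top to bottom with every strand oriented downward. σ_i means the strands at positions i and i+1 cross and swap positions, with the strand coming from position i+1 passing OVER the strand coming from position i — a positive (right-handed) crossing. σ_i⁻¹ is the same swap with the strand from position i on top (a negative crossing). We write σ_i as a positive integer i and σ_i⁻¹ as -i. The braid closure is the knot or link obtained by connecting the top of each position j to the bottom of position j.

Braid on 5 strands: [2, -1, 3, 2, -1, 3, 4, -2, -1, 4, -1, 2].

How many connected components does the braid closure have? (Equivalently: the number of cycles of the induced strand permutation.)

Track the strand permutation on 5 strands, starting from identity.
  step 1: s2 swaps positions 2,3 -> [1 3 2 4 5]
  step 2: s1^-1 swaps positions 1,2 -> [3 1 2 4 5]
  step 3: s3 swaps positions 3,4 -> [3 1 4 2 5]
  step 4: s2 swaps positions 2,3 -> [3 4 1 2 5]
  step 5: s1^-1 swaps positions 1,2 -> [4 3 1 2 5]
  step 6: s3 swaps positions 3,4 -> [4 3 2 1 5]
  step 7: s4 swaps positions 4,5 -> [4 3 2 5 1]
  step 8: s2^-1 swaps positions 2,3 -> [4 2 3 5 1]
  step 9: s1^-1 swaps positions 1,2 -> [2 4 3 5 1]
  step 10: s4 swaps positions 4,5 -> [2 4 3 1 5]
  step 11: s1^-1 swaps positions 1,2 -> [4 2 3 1 5]
  step 12: s2 swaps positions 2,3 -> [4 3 2 1 5]
Final permutation (position -> original strand): [4 3 2 1 5]
Closure components = cycle count of this permutation = 3.

Answer: 3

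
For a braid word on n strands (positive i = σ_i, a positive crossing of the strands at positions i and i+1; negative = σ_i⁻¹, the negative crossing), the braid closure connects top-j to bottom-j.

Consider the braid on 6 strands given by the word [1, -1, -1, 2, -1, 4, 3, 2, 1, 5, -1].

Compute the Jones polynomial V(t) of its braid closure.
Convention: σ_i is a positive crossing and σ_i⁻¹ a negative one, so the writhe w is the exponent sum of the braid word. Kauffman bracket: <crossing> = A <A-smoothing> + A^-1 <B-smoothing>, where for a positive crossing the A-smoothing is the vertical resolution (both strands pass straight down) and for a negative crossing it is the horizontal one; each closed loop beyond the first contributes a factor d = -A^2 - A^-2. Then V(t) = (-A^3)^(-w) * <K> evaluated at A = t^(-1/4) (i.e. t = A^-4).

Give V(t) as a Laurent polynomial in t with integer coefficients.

The presented braid s1 s1^-1 s1^-1 s2 s1^-1 s4 s3 s2 s1 s5 s1^-1 on 6 strands reduces by inverse Markov moves (closure unchanged at each step):
  Deconjugate: the word is γ·β·γ⁻¹ with γ = s1 (prefix) and γ⁻¹ = s1^-1 (suffix); strip both.
  Destabilize: the word has the form β·s5 where s5 occurs only as the final letter (β ∈ B_5); drop it and the last strand → 5 strands.
  Deconjugate: the word is γ·β·γ⁻¹ with γ = s1^-1 (prefix) and γ⁻¹ = s1 (suffix); strip both.
Reduced to β = s1^-1 s2 s1^-1 s4 s3 s2 on 5 strands, 6 crossings.
Compute on β:
Braid: s1^-1 s2 s1^-1 s4 s3 s2 on 5 strands, 6 crossings.
Writhe w = (#positive) - (#negative) = 4 - 2 = 2.
State-sum expansion of <K>. There are 2^6 = 64 states.
Each crossing splits two ways (0=vertical, 1=horizontal). The state's weight is A^(#A-smoothings - #B-smoothings) * d^(loops - 1).
Tabulate the states by total A-exponent and number of loops L (A-exp: L × count):
  A^6: L=5 ×1
  A^4: L=4 ×6
  A^2: L=3 ×14, L=5 ×1
  A^0: L=2 ×14, L=4 ×6
  A^-2: L=1 ×5, L=3 ×9, L=5 ×1
  A^-4: L=2 ×4, L=4 ×2
  A^-6: L=3 ×1
Each group contributes A^e * Σ count * d^(L-1):
Powers of d = -A^2 - A^-2: d^2 = A^4 + 2 + A^-4; d^3 = -A^6 - 3*A^2 - 3*A^-2 - A^-6; d^4 = A^8 + 4*A^4 + 6 + 4*A^-4 + A^-8.
  A^6 * (d^4) = A^14 + 4*A^10 + 6*A^6 + 4*A^2 + A^-2
  A^4 * (6*d^3) = -6*A^10 - 18*A^6 - 18*A^2 - 6*A^-2
  A^2 * (14*d^2 + d^4) = A^10 + 18*A^6 + 34*A^2 + 18*A^-2 + A^-6
  A^0 * (14*d + 6*d^3) = -6*A^6 - 32*A^2 - 32*A^-2 - 6*A^-6
  A^-2 * (5 + 9*d^2 + d^4) = A^6 + 13*A^2 + 29*A^-2 + 13*A^-6 + A^-10
  A^-4 * (4*d + 2*d^3) = -2*A^2 - 10*A^-2 - 10*A^-6 - 2*A^-10
  A^-6 * (d^2) = A^-2 + 2*A^-6 + A^-10
Summing the groups: <K> = A^14 - A^10 + A^6 - A^2 + A^-2
Normalise by the writhe: (-A^3)^(-w) = (-A^3)^(-2) = A^-6, so f(A) = A^-6 * <K> = A^8 - A^4 + 1 - A^-4 + A^-8.
Substitute A = t^(-1/4), i.e. A^e → t^(-e/4): V(t) = t^2 - t + 1 - t^-1 + t^-2

Answer: t^2 - t + 1 - t^-1 + t^-2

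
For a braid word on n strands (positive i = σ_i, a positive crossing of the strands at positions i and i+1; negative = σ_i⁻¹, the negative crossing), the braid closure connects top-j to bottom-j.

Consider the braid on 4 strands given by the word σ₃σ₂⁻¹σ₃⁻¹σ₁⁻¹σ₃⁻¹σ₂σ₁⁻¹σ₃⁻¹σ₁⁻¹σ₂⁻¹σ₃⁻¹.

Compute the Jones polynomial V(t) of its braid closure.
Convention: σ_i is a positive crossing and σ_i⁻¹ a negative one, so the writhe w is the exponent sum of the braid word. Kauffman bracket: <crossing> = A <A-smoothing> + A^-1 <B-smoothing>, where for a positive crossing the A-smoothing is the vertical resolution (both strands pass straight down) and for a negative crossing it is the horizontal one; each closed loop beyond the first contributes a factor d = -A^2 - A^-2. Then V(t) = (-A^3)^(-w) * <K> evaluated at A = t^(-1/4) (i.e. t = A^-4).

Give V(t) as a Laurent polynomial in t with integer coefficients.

The presented braid s3 s2^-1 s3^-1 s1^-1 s3^-1 s2 s1^-1 s3^-1 s1^-1 s2^-1 s3^-1 on 4 strands reduces by inverse Markov moves (closure unchanged at each step):
  Deconjugate: the word is γ·β·γ⁻¹ with γ = s3 (prefix) and γ⁻¹ = s3^-1 (suffix); strip both.
Reduced to β = s2^-1 s3^-1 s1^-1 s3^-1 s2 s1^-1 s3^-1 s1^-1 s2^-1 on 4 strands, 9 crossings.
Compute on β:
Braid: s2^-1 s3^-1 s1^-1 s3^-1 s2 s1^-1 s3^-1 s1^-1 s2^-1 on 4 strands, 9 crossings.
Writhe w = (#positive) - (#negative) = 1 - 8 = -7.
State-sum expansion of <K>. There are 2^9 = 512 states.
Each crossing splits two ways (0=vertical, 1=horizontal). The state's weight is A^(#A-smoothings - #B-smoothings) * d^(loops - 1).
Tabulate the states by total A-exponent and number of loops L (A-exp: L × count):
  A^9: L=6 ×1
  A^7: L=5 ×9
  A^5: L=4 ×35, L=6 ×1
  A^3: L=3 ×74, L=5 ×10
  A^1: L=2 ×85, L=4 ×41
  A^-1: L=1 ×42, L=3 ×80, L=5 ×4
  A^-3: L=2 ×65, L=4 ×19
  A^-5: L=1 ×9, L=3 ×26, L=5 ×1
  A^-7: L=2 ×6, L=4 ×3
  A^-9: L=3 ×1
Each group contributes A^e * Σ count * d^(L-1):
Powers of d = -A^2 - A^-2: d^2 = A^4 + 2 + A^-4; d^3 = -A^6 - 3*A^2 - 3*A^-2 - A^-6; d^4 = A^8 + 4*A^4 + 6 + 4*A^-4 + A^-8; d^5 = -A^10 - 5*A^6 - 10*A^2 - 10*A^-2 - 5*A^-6 - A^-10.
  A^9 * (d^5) = -A^19 - 5*A^15 - 10*A^11 - 10*A^7 - 5*A^3 - A^-1
  A^7 * (9*d^4) = 9*A^15 + 36*A^11 + 54*A^7 + 36*A^3 + 9*A^-1
  A^5 * (35*d^3 + d^5) = -A^15 - 40*A^11 - 115*A^7 - 115*A^3 - 40*A^-1 - A^-5
  A^3 * (74*d^2 + 10*d^4) = 10*A^11 + 114*A^7 + 208*A^3 + 114*A^-1 + 10*A^-5
  A^1 * (85*d + 41*d^3) = -41*A^7 - 208*A^3 - 208*A^-1 - 41*A^-5
  A^-1 * (42 + 80*d^2 + 4*d^4) = 4*A^7 + 96*A^3 + 226*A^-1 + 96*A^-5 + 4*A^-9
  A^-3 * (65*d + 19*d^3) = -19*A^3 - 122*A^-1 - 122*A^-5 - 19*A^-9
  A^-5 * (9 + 26*d^2 + d^4) = A^3 + 30*A^-1 + 67*A^-5 + 30*A^-9 + A^-13
  A^-7 * (6*d + 3*d^3) = -3*A^-1 - 15*A^-5 - 15*A^-9 - 3*A^-13
  A^-9 * (d^2) = A^-5 + 2*A^-9 + A^-13
Summing the groups: <K> = -A^19 + 3*A^15 - 4*A^11 + 6*A^7 - 6*A^3 + 5*A^-1 - 5*A^-5 + 2*A^-9 - A^-13
Normalise by the writhe: (-A^3)^(-w) = (-A^3)^(7) = -A^21, so f(A) = -A^21 * <K> = A^40 - 3*A^36 + 4*A^32 - 6*A^28 + 6*A^24 - 5*A^20 + 5*A^16 - 2*A^12 + A^8.
Substitute A = t^(-1/4), i.e. A^e → t^(-e/4): V(t) = t^-2 - 2*t^-3 + 5*t^-4 - 5*t^-5 + 6*t^-6 - 6*t^-7 + 4*t^-8 - 3*t^-9 + t^-10

Answer: t^-2 - 2*t^-3 + 5*t^-4 - 5*t^-5 + 6*t^-6 - 6*t^-7 + 4*t^-8 - 3*t^-9 + t^-10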